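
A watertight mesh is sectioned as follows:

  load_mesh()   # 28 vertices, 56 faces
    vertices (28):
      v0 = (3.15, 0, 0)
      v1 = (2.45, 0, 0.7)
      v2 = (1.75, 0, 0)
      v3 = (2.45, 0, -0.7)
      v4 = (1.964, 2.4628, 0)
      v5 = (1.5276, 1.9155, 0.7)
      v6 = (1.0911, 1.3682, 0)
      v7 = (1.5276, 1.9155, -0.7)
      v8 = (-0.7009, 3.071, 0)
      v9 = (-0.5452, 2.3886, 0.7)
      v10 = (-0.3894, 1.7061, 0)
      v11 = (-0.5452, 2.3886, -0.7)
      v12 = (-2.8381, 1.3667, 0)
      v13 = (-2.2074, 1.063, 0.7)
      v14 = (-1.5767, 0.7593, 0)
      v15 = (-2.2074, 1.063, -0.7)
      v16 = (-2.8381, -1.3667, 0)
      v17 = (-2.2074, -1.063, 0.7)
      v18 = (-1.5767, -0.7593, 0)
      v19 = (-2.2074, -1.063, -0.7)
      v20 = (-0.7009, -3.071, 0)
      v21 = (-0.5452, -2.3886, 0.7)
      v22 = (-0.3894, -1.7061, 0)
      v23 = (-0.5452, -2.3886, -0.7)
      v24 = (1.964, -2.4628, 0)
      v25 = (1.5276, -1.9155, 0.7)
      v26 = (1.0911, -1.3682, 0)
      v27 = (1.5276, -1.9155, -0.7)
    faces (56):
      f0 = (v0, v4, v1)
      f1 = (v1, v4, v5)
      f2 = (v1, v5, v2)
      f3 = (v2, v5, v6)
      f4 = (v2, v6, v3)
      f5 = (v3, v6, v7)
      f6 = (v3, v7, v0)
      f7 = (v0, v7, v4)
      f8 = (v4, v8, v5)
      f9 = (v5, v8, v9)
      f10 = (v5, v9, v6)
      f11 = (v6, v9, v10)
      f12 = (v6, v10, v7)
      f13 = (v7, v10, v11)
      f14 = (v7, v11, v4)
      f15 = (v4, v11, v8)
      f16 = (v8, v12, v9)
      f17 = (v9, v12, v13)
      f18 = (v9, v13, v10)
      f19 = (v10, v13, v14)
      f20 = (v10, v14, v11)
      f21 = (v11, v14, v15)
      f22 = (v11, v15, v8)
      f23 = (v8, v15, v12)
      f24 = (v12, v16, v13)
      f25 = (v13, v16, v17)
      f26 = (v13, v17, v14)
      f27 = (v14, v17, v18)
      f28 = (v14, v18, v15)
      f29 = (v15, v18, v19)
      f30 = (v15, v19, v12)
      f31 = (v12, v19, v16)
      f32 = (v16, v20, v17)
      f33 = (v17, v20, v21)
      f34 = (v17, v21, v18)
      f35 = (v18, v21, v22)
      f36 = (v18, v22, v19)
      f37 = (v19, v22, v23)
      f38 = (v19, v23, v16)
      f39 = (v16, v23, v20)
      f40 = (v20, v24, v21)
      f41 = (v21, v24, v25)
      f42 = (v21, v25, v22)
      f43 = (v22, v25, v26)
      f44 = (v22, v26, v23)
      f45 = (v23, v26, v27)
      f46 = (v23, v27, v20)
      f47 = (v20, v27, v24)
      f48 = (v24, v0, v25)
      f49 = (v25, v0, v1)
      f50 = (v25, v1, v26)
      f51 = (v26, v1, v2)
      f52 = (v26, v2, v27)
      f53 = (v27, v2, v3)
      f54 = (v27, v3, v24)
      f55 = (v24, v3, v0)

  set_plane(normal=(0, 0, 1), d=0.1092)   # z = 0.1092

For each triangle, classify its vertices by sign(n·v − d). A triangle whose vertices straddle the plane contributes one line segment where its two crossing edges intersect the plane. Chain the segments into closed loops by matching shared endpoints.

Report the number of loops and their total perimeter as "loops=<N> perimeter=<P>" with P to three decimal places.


Straddling triangles (28 of 56):
  (v0,v4,v1) [--+] → (2.03982, 2.0786, 0.1092)–(3.0408, 0, 0.1092)  len=2.3071
  (v1,v4,v5) [+-+] → (2.03982, 2.0786, 0.1092)–(1.89592, 2.37742, 0.1092)  len=0.3317
  (v1,v5,v2) [++-] → (1.71531, 0.298818, 0.1092)–(1.8592, 0, 0.1092)  len=0.3317
  (v2,v5,v6) [-+-] → (1.71531, 0.298818, 0.1092)–(1.15919, 1.45358, 0.1092)  len=1.2817
  (v4,v8,v5) [--+] → (-0.353254, 2.89074, 0.1092)–(1.89592, 2.37742, 0.1092)  len=2.3070
  (v5,v8,v9) [+-+] → (-0.353254, 2.89074, 0.1092)–(-0.676611, 2.96455, 0.1092)  len=0.3317
  (v5,v9,v6) [++-] → (0.835837, 1.52738, 0.1092)–(1.15919, 1.45358, 0.1092)  len=0.3317
  (v6,v9,v10) [-+-] → (0.835837, 1.52738, 0.1092)–(-0.413705, 1.81257, 0.1092)  len=1.2817
  (v8,v12,v9) [--+] → (-2.48041, 1.52612, 0.1092)–(-0.676611, 2.96455, 0.1092)  len=2.3071
  (v9,v12,v13) [+-+] → (-2.48041, 1.52612, 0.1092)–(-2.73971, 1.31932, 0.1092)  len=0.3317
  (v9,v13,v10) [++-] → (-0.673008, 1.60578, 0.1092)–(-0.413705, 1.81257, 0.1092)  len=0.3317
  (v10,v13,v14) [-+-] → (-0.673008, 1.60578, 0.1092)–(-1.67509, 0.806677, 0.1092)  len=1.2817
  (v12,v16,v13) [--+] → (-2.73971, -0.987667, 0.1092)–(-2.73971, 1.31932, 0.1092)  len=2.3070
  (v13,v16,v17) [+-+] → (-2.73971, -0.987667, 0.1092)–(-2.73971, -1.31932, 0.1092)  len=0.3317
  (v13,v17,v14) [++-] → (-1.67509, 0.475021, 0.1092)–(-1.67509, 0.806677, 0.1092)  len=0.3317
  (v14,v17,v18) [-+-] → (-1.67509, 0.475021, 0.1092)–(-1.67509, -0.806677, 0.1092)  len=1.2817
  (v16,v20,v17) [--+] → (-0.935914, -2.75775, 0.1092)–(-2.73971, -1.31932, 0.1092)  len=2.3071
  (v17,v20,v21) [+-+] → (-0.935914, -2.75775, 0.1092)–(-0.676611, -2.96455, 0.1092)  len=0.3317
  (v17,v21,v18) [++-] → (-1.41579, -1.01347, 0.1092)–(-1.67509, -0.806677, 0.1092)  len=0.3317
  (v18,v21,v22) [-+-] → (-1.41579, -1.01347, 0.1092)–(-0.413705, -1.81257, 0.1092)  len=1.2817
  (v20,v24,v21) [--+] → (1.57256, -2.45122, 0.1092)–(-0.676611, -2.96455, 0.1092)  len=2.3070
  (v21,v24,v25) [+-+] → (1.57256, -2.45122, 0.1092)–(1.89592, -2.37742, 0.1092)  len=0.3317
  (v21,v25,v22) [++-] → (-0.090348, -1.73877, 0.1092)–(-0.413705, -1.81257, 0.1092)  len=0.3317
  (v22,v25,v26) [-+-] → (-0.090348, -1.73877, 0.1092)–(1.15919, -1.45358, 0.1092)  len=1.2817
  (v24,v0,v25) [--+] → (2.89691, -0.298818, 0.1092)–(1.89592, -2.37742, 0.1092)  len=2.3071
  (v25,v0,v1) [+-+] → (2.89691, -0.298818, 0.1092)–(3.0408, 0, 0.1092)  len=0.3317
  (v25,v1,v26) [++-] → (1.30309, -1.15476, 0.1092)–(1.15919, -1.45358, 0.1092)  len=0.3317
  (v26,v1,v2) [-+-] → (1.30309, -1.15476, 0.1092)–(1.8592, 0, 0.1092)  len=1.2817

Chained into 2 loop(s):
  loop 1: 14 segments, perimeter = 18.4710
  loop 2: 14 segments, perimeter = 11.2935
Total perimeter = 29.764

loops=2 perimeter=29.764


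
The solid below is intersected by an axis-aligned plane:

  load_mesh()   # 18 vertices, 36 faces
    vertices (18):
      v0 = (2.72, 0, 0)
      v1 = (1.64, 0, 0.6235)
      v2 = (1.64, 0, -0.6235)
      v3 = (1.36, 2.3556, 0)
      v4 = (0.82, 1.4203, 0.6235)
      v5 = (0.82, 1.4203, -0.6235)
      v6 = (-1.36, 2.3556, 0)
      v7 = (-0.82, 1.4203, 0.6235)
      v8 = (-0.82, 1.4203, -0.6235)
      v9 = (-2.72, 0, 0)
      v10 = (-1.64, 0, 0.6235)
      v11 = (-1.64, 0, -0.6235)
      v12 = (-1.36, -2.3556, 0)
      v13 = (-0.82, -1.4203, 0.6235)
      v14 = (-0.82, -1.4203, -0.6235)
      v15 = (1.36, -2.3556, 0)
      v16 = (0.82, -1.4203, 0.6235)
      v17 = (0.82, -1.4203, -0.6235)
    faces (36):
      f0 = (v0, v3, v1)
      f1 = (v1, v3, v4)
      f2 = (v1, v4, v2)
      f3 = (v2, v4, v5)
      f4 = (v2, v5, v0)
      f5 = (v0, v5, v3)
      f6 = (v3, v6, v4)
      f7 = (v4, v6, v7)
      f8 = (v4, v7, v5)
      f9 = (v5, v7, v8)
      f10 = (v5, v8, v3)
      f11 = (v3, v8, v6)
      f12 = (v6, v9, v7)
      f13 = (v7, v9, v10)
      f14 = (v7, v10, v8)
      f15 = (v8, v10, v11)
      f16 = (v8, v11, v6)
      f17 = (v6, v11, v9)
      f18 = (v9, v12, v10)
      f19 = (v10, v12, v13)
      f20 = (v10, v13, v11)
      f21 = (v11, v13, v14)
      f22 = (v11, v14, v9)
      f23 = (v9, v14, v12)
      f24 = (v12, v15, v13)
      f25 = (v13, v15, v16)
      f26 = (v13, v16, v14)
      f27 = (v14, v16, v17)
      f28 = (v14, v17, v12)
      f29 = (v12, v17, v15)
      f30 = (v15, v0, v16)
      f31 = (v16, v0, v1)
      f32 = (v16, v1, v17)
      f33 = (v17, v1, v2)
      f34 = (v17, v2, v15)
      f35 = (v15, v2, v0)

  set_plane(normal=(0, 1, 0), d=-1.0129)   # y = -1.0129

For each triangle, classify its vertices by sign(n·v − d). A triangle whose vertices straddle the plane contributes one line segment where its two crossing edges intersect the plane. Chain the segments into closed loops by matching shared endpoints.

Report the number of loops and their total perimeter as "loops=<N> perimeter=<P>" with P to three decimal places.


loops=2 perimeter=7.482

Straddling triangles (12 of 36):
  (v9,v12,v10) [+-+] → (-2.1352, -1.0129, 0)–(-1.5196, -1.0129, 0.355397)  len=0.7108
  (v10,v12,v13) [+--] → (-1.5196, -1.0129, 0.355397)–(-1.05521, -1.0129, 0.6235)  len=0.5362
  (v10,v13,v11) [+-+] → (-1.05521, -1.0129, 0.6235)–(-1.05521, -1.0129, 0.26581)  len=0.3577
  (v11,v13,v14) [+--] → (-1.05521, -1.0129, 0.26581)–(-1.05521, -1.0129, -0.6235)  len=0.8893
  (v11,v14,v9) [+-+] → (-1.05521, -1.0129, -0.6235)–(-1.365, -1.0129, -0.444655)  len=0.3577
  (v9,v14,v12) [+--] → (-1.365, -1.0129, -0.444655)–(-2.1352, -1.0129, 0)  len=0.8893
  (v15,v0,v16) [-+-] → (2.1352, -1.0129, 0)–(1.365, -1.0129, 0.444655)  len=0.8893
  (v16,v0,v1) [-++] → (1.365, -1.0129, 0.444655)–(1.05521, -1.0129, 0.6235)  len=0.3577
  (v16,v1,v17) [-+-] → (1.05521, -1.0129, 0.6235)–(1.05521, -1.0129, -0.26581)  len=0.8893
  (v17,v1,v2) [-++] → (1.05521, -1.0129, -0.26581)–(1.05521, -1.0129, -0.6235)  len=0.3577
  (v17,v2,v15) [-+-] → (1.05521, -1.0129, -0.6235)–(1.5196, -1.0129, -0.355397)  len=0.5362
  (v15,v2,v0) [-++] → (1.5196, -1.0129, -0.355397)–(2.1352, -1.0129, 0)  len=0.7108

Chained into 2 loop(s):
  loop 1: 6 segments, perimeter = 3.7411
  loop 2: 6 segments, perimeter = 3.7411
Total perimeter = 7.482


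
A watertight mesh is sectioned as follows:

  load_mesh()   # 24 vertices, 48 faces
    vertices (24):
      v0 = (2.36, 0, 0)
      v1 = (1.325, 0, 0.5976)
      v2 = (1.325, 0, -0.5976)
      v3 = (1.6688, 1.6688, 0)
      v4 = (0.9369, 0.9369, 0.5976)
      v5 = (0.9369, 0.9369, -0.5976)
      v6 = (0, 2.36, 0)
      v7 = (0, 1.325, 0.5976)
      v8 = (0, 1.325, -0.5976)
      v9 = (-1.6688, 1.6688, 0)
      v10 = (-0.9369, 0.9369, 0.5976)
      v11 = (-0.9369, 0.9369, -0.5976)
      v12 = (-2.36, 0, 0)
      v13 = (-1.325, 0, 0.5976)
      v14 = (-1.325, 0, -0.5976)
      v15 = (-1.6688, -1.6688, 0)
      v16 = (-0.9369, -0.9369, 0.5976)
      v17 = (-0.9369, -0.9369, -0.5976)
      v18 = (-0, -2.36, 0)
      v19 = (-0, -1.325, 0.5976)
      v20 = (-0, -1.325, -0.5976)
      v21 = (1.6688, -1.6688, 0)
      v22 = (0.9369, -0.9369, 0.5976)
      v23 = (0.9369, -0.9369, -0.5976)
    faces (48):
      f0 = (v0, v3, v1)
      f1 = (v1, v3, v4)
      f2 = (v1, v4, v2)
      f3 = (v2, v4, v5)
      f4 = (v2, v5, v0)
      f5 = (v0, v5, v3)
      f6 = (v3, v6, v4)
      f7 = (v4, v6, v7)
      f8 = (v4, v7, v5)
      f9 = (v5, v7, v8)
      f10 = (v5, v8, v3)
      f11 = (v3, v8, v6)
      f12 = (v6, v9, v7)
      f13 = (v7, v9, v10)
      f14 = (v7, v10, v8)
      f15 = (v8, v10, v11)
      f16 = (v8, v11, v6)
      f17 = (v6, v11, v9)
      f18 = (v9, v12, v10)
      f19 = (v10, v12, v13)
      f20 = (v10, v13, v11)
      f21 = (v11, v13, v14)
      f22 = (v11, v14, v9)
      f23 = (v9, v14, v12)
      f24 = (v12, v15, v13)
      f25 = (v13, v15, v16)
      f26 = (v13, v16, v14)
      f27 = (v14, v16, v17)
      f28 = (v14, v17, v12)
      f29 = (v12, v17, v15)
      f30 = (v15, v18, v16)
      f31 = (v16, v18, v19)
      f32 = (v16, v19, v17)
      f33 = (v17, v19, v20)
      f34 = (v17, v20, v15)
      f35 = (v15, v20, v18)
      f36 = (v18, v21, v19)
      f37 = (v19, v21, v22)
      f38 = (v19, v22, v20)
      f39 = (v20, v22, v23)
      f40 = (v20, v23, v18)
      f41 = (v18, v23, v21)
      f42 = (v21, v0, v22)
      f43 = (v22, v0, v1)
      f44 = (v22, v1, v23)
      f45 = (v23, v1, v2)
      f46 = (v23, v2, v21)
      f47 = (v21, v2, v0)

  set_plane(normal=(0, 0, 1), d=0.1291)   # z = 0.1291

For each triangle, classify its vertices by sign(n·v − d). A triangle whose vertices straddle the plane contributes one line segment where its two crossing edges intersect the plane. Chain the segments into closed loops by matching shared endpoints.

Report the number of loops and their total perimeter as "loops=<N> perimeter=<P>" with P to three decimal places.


Straddling triangles (32 of 48):
  (v0,v3,v1) [--+] → (1.59453, 1.30829, 0.1291)–(2.13641, 0, 0.1291)  len=1.4161
  (v1,v3,v4) [+-+] → (1.59453, 1.30829, 0.1291)–(1.51069, 1.51069, 0.1291)  len=0.2191
  (v1,v4,v2) [++-] → (1.08903, 0.56965, 0.1291)–(1.325, 0, 0.1291)  len=0.6166
  (v2,v4,v5) [-+-] → (1.08903, 0.56965, 0.1291)–(0.9369, 0.9369, 0.1291)  len=0.3975
  (v3,v6,v4) [--+] → (0.202399, 2.05257, 0.1291)–(1.51069, 1.51069, 0.1291)  len=1.4161
  (v4,v6,v7) [+-+] → (0.202399, 2.05257, 0.1291)–(0, 2.13641, 0.1291)  len=0.2191
  (v4,v7,v5) [++-] → (0.36725, 1.17287, 0.1291)–(0.9369, 0.9369, 0.1291)  len=0.6166
  (v5,v7,v8) [-+-] → (0.36725, 1.17287, 0.1291)–(0, 1.325, 0.1291)  len=0.3975
  (v6,v9,v7) [--+] → (-1.30829, 1.59453, 0.1291)–(0, 2.13641, 0.1291)  len=1.4161
  (v7,v9,v10) [+-+] → (-1.30829, 1.59453, 0.1291)–(-1.51069, 1.51069, 0.1291)  len=0.2191
  (v7,v10,v8) [++-] → (-0.56965, 1.08903, 0.1291)–(0, 1.325, 0.1291)  len=0.6166
  (v8,v10,v11) [-+-] → (-0.56965, 1.08903, 0.1291)–(-0.9369, 0.9369, 0.1291)  len=0.3975
  (v9,v12,v10) [--+] → (-2.05257, 0.202399, 0.1291)–(-1.51069, 1.51069, 0.1291)  len=1.4161
  (v10,v12,v13) [+-+] → (-2.05257, 0.202399, 0.1291)–(-2.13641, 0, 0.1291)  len=0.2191
  (v10,v13,v11) [++-] → (-1.17287, 0.36725, 0.1291)–(-0.9369, 0.9369, 0.1291)  len=0.6166
  (v11,v13,v14) [-+-] → (-1.17287, 0.36725, 0.1291)–(-1.325, 0, 0.1291)  len=0.3975
  (v12,v15,v13) [--+] → (-1.59453, -1.30829, 0.1291)–(-2.13641, 0, 0.1291)  len=1.4161
  (v13,v15,v16) [+-+] → (-1.59453, -1.30829, 0.1291)–(-1.51069, -1.51069, 0.1291)  len=0.2191
  (v13,v16,v14) [++-] → (-1.08903, -0.56965, 0.1291)–(-1.325, 0, 0.1291)  len=0.6166
  (v14,v16,v17) [-+-] → (-1.08903, -0.56965, 0.1291)–(-0.9369, -0.9369, 0.1291)  len=0.3975
  (v15,v18,v16) [--+] → (-0.202399, -2.05257, 0.1291)–(-1.51069, -1.51069, 0.1291)  len=1.4161
  (v16,v18,v19) [+-+] → (-0.202399, -2.05257, 0.1291)–(0, -2.13641, 0.1291)  len=0.2191
  (v16,v19,v17) [++-] → (-0.36725, -1.17287, 0.1291)–(-0.9369, -0.9369, 0.1291)  len=0.6166
  (v17,v19,v20) [-+-] → (-0.36725, -1.17287, 0.1291)–(0, -1.325, 0.1291)  len=0.3975
  (v18,v21,v19) [--+] → (1.30829, -1.59453, 0.1291)–(0, -2.13641, 0.1291)  len=1.4161
  (v19,v21,v22) [+-+] → (1.30829, -1.59453, 0.1291)–(1.51069, -1.51069, 0.1291)  len=0.2191
  (v19,v22,v20) [++-] → (0.56965, -1.08903, 0.1291)–(0, -1.325, 0.1291)  len=0.6166
  (v20,v22,v23) [-+-] → (0.56965, -1.08903, 0.1291)–(0.9369, -0.9369, 0.1291)  len=0.3975
  (v21,v0,v22) [--+] → (2.05257, -0.202399, 0.1291)–(1.51069, -1.51069, 0.1291)  len=1.4161
  (v22,v0,v1) [+-+] → (2.05257, -0.202399, 0.1291)–(2.13641, 0, 0.1291)  len=0.2191
  (v22,v1,v23) [++-] → (1.17287, -0.36725, 0.1291)–(0.9369, -0.9369, 0.1291)  len=0.6166
  (v23,v1,v2) [-+-] → (1.17287, -0.36725, 0.1291)–(1.325, 0, 0.1291)  len=0.3975

Chained into 2 loop(s):
  loop 1: 16 segments, perimeter = 13.0812
  loop 2: 16 segments, perimeter = 8.1128
Total perimeter = 21.194

loops=2 perimeter=21.194


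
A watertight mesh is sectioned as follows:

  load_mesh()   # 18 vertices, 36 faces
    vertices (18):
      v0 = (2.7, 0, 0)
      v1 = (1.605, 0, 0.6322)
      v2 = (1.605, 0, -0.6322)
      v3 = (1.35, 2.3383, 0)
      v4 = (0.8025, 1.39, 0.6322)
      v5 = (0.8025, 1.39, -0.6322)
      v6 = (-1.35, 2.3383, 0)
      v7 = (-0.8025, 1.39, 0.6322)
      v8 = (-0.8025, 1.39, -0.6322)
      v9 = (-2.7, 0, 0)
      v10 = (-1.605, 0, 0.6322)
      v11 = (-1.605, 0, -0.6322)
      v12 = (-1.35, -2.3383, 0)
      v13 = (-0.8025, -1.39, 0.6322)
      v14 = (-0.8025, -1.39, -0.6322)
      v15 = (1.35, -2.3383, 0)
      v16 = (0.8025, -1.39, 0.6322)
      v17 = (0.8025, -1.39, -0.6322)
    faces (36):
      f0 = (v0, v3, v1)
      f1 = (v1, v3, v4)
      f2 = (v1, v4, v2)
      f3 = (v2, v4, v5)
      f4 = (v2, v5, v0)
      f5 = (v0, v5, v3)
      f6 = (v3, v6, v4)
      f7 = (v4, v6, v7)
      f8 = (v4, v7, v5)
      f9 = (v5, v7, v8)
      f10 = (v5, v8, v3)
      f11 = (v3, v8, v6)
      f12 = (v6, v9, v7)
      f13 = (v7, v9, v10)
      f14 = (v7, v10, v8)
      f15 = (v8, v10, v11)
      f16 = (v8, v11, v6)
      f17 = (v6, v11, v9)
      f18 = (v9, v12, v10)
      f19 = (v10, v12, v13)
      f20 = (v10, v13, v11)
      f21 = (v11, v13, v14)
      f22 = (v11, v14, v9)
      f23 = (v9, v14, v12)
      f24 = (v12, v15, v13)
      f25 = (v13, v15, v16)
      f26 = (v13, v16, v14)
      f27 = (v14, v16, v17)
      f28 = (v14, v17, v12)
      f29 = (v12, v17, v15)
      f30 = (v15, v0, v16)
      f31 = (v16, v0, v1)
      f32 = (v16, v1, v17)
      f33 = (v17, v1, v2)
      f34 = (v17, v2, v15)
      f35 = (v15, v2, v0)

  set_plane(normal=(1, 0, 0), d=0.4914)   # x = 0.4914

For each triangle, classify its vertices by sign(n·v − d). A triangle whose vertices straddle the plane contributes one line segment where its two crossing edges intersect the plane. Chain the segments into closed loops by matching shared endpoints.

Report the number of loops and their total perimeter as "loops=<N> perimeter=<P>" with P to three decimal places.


Straddling triangles (12 of 36):
  (v3,v6,v4) [+-+] → (0.4914, 2.3383, 0)–(0.4914, 1.52706, 0.540828)  len=0.9750
  (v4,v6,v7) [+--] → (0.4914, 1.52706, 0.540828)–(0.4914, 1.39, 0.6322)  len=0.1647
  (v4,v7,v5) [+-+] → (0.4914, 1.39, 0.6322)–(0.4914, 1.39, -0.387119)  len=1.0193
  (v5,v7,v8) [+--] → (0.4914, 1.39, -0.387119)–(0.4914, 1.39, -0.6322)  len=0.2451
  (v5,v8,v3) [+-+] → (0.4914, 1.39, -0.6322)–(0.4914, 1.96004, -0.252175)  len=0.6851
  (v3,v8,v6) [+--] → (0.4914, 1.96004, -0.252175)–(0.4914, 2.3383, 0)  len=0.4546
  (v12,v15,v13) [-+-] → (0.4914, -2.3383, 0)–(0.4914, -1.96004, 0.252175)  len=0.4546
  (v13,v15,v16) [-++] → (0.4914, -1.96004, 0.252175)–(0.4914, -1.39, 0.6322)  len=0.6851
  (v13,v16,v14) [-+-] → (0.4914, -1.39, 0.6322)–(0.4914, -1.39, 0.387119)  len=0.2451
  (v14,v16,v17) [-++] → (0.4914, -1.39, 0.387119)–(0.4914, -1.39, -0.6322)  len=1.0193
  (v14,v17,v12) [-+-] → (0.4914, -1.39, -0.6322)–(0.4914, -1.52706, -0.540828)  len=0.1647
  (v12,v17,v15) [-++] → (0.4914, -1.52706, -0.540828)–(0.4914, -2.3383, 0)  len=0.9750

Chained into 2 loop(s):
  loop 1: 6 segments, perimeter = 3.5438
  loop 2: 6 segments, perimeter = 3.5438
Total perimeter = 7.088

loops=2 perimeter=7.088


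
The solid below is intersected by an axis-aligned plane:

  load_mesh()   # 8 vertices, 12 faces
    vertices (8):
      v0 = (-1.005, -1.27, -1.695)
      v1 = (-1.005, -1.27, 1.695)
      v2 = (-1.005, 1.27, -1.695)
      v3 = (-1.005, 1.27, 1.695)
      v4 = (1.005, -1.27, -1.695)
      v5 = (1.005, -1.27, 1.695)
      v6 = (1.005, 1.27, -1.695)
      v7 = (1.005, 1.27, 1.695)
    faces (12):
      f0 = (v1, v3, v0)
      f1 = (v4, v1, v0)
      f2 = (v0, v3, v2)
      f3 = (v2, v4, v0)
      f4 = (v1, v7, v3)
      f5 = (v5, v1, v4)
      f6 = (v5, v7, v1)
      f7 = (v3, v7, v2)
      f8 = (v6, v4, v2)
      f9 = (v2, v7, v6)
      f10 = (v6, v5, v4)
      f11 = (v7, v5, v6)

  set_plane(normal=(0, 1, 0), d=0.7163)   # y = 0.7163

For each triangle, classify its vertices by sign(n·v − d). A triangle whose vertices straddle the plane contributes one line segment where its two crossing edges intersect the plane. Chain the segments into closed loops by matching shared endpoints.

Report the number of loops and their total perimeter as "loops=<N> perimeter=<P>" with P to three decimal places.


Straddling triangles (8 of 12):
  (v1,v3,v0) [-+-] → (-1.005, 0.7163, 1.695)–(-1.005, 0.7163, 0.956007)  len=0.7390
  (v0,v3,v2) [-++] → (-1.005, 0.7163, 0.956007)–(-1.005, 0.7163, -1.695)  len=2.6510
  (v2,v4,v0) [+--] → (-0.566836, 0.7163, -1.695)–(-1.005, 0.7163, -1.695)  len=0.4382
  (v1,v7,v3) [-++] → (0.566836, 0.7163, 1.695)–(-1.005, 0.7163, 1.695)  len=1.5718
  (v5,v7,v1) [-+-] → (1.005, 0.7163, 1.695)–(0.566836, 0.7163, 1.695)  len=0.4382
  (v6,v4,v2) [+-+] → (1.005, 0.7163, -1.695)–(-0.566836, 0.7163, -1.695)  len=1.5718
  (v6,v5,v4) [+--] → (1.005, 0.7163, -0.956007)–(1.005, 0.7163, -1.695)  len=0.7390
  (v7,v5,v6) [+-+] → (1.005, 0.7163, 1.695)–(1.005, 0.7163, -0.956007)  len=2.6510

Chained into 1 loop(s):
  loop 1: 8 segments, perimeter = 10.8000
Total perimeter = 10.800

loops=1 perimeter=10.800


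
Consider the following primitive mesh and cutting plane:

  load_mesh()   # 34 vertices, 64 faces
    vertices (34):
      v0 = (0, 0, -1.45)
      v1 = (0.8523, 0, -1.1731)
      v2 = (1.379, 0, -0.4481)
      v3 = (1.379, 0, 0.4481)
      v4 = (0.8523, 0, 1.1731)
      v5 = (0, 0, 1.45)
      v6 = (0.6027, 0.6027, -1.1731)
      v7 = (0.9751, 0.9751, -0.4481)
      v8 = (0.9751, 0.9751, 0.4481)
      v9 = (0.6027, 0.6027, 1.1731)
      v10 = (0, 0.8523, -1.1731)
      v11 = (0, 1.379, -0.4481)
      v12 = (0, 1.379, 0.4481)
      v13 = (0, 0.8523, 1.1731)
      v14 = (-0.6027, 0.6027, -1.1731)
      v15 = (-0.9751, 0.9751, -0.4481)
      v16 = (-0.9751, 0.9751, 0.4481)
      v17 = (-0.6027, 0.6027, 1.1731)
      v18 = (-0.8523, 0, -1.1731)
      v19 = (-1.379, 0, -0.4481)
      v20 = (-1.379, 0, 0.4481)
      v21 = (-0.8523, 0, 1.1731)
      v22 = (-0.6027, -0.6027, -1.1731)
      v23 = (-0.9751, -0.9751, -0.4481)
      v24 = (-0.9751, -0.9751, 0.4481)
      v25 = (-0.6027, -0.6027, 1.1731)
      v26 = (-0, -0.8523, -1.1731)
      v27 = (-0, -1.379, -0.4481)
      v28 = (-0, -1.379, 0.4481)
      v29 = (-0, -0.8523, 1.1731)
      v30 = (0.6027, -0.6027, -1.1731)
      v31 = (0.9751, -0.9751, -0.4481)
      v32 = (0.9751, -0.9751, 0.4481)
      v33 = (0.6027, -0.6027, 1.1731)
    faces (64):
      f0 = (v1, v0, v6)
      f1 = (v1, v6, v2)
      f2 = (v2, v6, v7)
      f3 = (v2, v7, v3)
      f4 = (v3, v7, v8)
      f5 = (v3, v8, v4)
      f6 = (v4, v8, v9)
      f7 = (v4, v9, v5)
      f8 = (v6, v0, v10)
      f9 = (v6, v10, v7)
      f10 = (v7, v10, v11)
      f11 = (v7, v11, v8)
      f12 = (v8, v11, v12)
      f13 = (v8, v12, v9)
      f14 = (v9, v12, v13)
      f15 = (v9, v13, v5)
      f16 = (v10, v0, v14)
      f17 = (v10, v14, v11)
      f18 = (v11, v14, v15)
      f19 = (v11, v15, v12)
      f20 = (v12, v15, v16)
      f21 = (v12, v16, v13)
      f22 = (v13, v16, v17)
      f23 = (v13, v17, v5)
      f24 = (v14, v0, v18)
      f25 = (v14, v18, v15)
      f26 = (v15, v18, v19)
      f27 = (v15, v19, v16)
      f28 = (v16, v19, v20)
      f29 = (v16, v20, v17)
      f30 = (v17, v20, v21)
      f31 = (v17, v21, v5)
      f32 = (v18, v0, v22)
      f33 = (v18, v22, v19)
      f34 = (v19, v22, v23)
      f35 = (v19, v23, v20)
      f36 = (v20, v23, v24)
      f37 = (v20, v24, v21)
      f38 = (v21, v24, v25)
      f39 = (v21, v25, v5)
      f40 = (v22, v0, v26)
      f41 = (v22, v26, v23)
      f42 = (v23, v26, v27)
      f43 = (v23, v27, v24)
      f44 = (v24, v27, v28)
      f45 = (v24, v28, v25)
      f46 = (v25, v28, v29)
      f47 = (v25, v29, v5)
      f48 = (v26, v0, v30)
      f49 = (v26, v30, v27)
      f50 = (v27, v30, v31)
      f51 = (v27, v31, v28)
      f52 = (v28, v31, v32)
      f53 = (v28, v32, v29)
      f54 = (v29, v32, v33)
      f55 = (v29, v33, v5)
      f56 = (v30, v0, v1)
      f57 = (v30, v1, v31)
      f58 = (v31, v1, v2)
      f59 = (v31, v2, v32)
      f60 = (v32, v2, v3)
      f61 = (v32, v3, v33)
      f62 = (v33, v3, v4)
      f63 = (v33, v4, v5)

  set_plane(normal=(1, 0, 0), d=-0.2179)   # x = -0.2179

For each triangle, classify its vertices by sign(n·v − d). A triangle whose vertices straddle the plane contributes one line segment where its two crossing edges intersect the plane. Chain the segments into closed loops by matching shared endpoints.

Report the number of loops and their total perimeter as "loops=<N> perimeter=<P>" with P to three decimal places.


loops=1 perimeter=8.545

Straddling triangles (20 of 64):
  (v10,v0,v14) [++-] → (-0.2179, 0.2179, -1.34989)–(-0.2179, 0.76206, -1.1731)  len=0.5722
  (v10,v14,v11) [+-+] → (-0.2179, 0.76206, -1.1731)–(-0.2179, 1.09834, -0.710216)  len=0.5721
  (v11,v14,v15) [+--] → (-0.2179, 1.09834, -0.710216)–(-0.2179, 1.28874, -0.4481)  len=0.3240
  (v11,v15,v12) [+-+] → (-0.2179, 1.28874, -0.4481)–(-0.2179, 1.28874, 0.247831)  len=0.6959
  (v12,v15,v16) [+--] → (-0.2179, 1.28874, 0.247831)–(-0.2179, 1.28874, 0.4481)  len=0.2003
  (v12,v16,v13) [+-+] → (-0.2179, 1.28874, 0.4481)–(-0.2179, 0.879741, 1.01109)  len=0.6959
  (v13,v16,v17) [+--] → (-0.2179, 0.879741, 1.01109)–(-0.2179, 0.76206, 1.1731)  len=0.2002
  (v13,v17,v5) [+-+] → (-0.2179, 0.76206, 1.1731)–(-0.2179, 0.2179, 1.34989)  len=0.5722
  (v14,v0,v18) [-+-] → (-0.2179, 0.2179, -1.34989)–(-0.2179, 0, -1.37921)  len=0.2199
  (v17,v21,v5) [--+] → (-0.2179, 0, 1.37921)–(-0.2179, 0.2179, 1.34989)  len=0.2199
  (v18,v0,v22) [-+-] → (-0.2179, 0, -1.37921)–(-0.2179, -0.2179, -1.34989)  len=0.2199
  (v21,v25,v5) [--+] → (-0.2179, -0.2179, 1.34989)–(-0.2179, 0, 1.37921)  len=0.2199
  (v22,v0,v26) [-++] → (-0.2179, -0.2179, -1.34989)–(-0.2179, -0.76206, -1.1731)  len=0.5722
  (v22,v26,v23) [-+-] → (-0.2179, -0.76206, -1.1731)–(-0.2179, -0.879741, -1.01109)  len=0.2002
  (v23,v26,v27) [-++] → (-0.2179, -0.879741, -1.01109)–(-0.2179, -1.28874, -0.4481)  len=0.6959
  (v23,v27,v24) [-+-] → (-0.2179, -1.28874, -0.4481)–(-0.2179, -1.28874, -0.247831)  len=0.2003
  (v24,v27,v28) [-++] → (-0.2179, -1.28874, -0.247831)–(-0.2179, -1.28874, 0.4481)  len=0.6959
  (v24,v28,v25) [-+-] → (-0.2179, -1.28874, 0.4481)–(-0.2179, -1.09834, 0.710216)  len=0.3240
  (v25,v28,v29) [-++] → (-0.2179, -1.09834, 0.710216)–(-0.2179, -0.76206, 1.1731)  len=0.5721
  (v25,v29,v5) [-++] → (-0.2179, -0.76206, 1.1731)–(-0.2179, -0.2179, 1.34989)  len=0.5722

Chained into 1 loop(s):
  loop 1: 20 segments, perimeter = 8.5449
Total perimeter = 8.545


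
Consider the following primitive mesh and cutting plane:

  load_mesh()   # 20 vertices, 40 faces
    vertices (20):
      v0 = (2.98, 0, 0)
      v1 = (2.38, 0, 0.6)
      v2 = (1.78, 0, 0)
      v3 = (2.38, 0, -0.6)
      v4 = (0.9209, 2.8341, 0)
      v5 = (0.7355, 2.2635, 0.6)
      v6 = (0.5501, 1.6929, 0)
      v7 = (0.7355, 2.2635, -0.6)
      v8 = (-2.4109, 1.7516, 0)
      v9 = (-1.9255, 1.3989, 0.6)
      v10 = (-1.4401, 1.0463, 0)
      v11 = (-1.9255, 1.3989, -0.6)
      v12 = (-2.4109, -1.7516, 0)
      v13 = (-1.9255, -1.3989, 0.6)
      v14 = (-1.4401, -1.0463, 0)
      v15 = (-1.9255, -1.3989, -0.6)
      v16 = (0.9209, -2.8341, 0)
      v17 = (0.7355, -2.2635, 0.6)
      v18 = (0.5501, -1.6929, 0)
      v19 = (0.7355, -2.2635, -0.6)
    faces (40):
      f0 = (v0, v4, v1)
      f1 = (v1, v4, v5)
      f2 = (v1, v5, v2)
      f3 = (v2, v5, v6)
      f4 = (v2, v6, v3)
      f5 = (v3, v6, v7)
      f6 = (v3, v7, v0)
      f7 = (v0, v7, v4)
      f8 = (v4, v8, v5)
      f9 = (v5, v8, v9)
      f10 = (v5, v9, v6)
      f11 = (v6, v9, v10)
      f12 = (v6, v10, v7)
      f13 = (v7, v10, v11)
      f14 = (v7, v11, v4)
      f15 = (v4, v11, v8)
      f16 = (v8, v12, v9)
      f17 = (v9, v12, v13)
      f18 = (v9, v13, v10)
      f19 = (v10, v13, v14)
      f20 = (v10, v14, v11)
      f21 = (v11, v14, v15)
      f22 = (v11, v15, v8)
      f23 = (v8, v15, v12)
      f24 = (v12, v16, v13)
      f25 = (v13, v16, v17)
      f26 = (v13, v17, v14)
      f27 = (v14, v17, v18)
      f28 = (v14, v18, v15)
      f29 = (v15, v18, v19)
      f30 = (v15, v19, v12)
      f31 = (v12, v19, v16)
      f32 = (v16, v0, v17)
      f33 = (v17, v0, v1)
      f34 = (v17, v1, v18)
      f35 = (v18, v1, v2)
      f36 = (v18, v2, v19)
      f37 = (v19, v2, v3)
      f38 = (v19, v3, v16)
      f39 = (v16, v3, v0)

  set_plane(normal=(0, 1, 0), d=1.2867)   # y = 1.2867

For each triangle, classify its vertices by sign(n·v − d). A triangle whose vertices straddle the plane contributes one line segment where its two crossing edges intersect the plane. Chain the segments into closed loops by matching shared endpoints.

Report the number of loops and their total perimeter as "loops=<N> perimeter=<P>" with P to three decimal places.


Straddling triangles (18 of 40):
  (v0,v4,v1) [-+-] → (2.04516, 1.2867, 0)–(1.71756, 1.2867, 0.327596)  len=0.4633
  (v1,v4,v5) [-++] → (1.71756, 1.2867, 0.327596)–(1.44517, 1.2867, 0.6)  len=0.3852
  (v1,v5,v2) [-+-] → (1.44517, 1.2867, 0.6)–(1.18625, 1.2867, 0.341074)  len=0.3662
  (v2,v5,v6) [-++] → (1.18625, 1.2867, 0.341074)–(0.845206, 1.2867, 0)  len=0.4823
  (v2,v6,v3) [-+-] → (0.845206, 1.2867, 0)–(0.989172, 1.2867, -0.143966)  len=0.2036
  (v3,v6,v7) [-++] → (0.989172, 1.2867, -0.143966)–(1.44517, 1.2867, -0.6)  len=0.6449
  (v3,v7,v0) [-+-] → (1.44517, 1.2867, -0.6)–(1.7041, 1.2867, -0.341074)  len=0.3662
  (v0,v7,v4) [-++] → (1.7041, 1.2867, -0.341074)–(2.04516, 1.2867, 0)  len=0.4823
  (v6,v9,v10) [++-] → (-1.77104, 1.2867, 0.409075)–(-0.700162, 1.2867, 0)  len=1.1464
  (v6,v10,v7) [+-+] → (-0.700162, 1.2867, 0)–(-1.01041, 1.2867, -0.118501)  len=0.3321
  (v7,v10,v11) [+-+] → (-1.01041, 1.2867, -0.118501)–(-1.77104, 1.2867, -0.409075)  len=0.8142
  (v8,v12,v9) [+-+] → (-2.4109, 1.2867, 0)–(-1.94279, 1.2867, 0.578632)  len=0.7443
  (v9,v12,v13) [+--] → (-1.94279, 1.2867, 0.578632)–(-1.9255, 1.2867, 0.6)  len=0.0275
  (v9,v13,v10) [+--] → (-1.9255, 1.2867, 0.6)–(-1.77104, 1.2867, 0.409075)  len=0.2456
  (v10,v14,v11) [--+] → (-1.90323, 1.2867, -0.572469)–(-1.77104, 1.2867, -0.409075)  len=0.2102
  (v11,v14,v15) [+--] → (-1.90323, 1.2867, -0.572469)–(-1.9255, 1.2867, -0.6)  len=0.0354
  (v11,v15,v8) [+-+] → (-1.9255, 1.2867, -0.6)–(-2.33927, 1.2867, -0.0885383)  len=0.6579
  (v8,v15,v12) [+--] → (-2.33927, 1.2867, -0.0885383)–(-2.4109, 1.2867, 0)  len=0.1139

Chained into 2 loop(s):
  loop 1: 8 segments, perimeter = 3.3940
  loop 2: 10 segments, perimeter = 4.3274
Total perimeter = 7.721

loops=2 perimeter=7.721


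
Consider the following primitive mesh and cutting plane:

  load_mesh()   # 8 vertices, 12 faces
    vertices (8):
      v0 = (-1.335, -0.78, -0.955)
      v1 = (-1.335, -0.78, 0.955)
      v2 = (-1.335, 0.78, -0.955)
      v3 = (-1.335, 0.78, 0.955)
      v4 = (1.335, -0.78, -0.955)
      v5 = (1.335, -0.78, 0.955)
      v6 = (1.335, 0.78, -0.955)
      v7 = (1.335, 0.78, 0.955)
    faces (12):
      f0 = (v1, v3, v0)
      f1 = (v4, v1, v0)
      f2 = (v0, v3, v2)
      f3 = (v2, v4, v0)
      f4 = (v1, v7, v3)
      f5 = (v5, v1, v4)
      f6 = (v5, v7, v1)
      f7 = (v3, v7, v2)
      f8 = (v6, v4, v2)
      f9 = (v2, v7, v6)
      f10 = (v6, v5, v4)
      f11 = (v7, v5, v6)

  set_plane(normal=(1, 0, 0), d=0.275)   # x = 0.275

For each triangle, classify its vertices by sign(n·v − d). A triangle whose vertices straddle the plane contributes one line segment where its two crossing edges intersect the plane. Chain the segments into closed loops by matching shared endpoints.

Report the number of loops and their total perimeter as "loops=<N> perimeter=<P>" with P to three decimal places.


Straddling triangles (8 of 12):
  (v4,v1,v0) [+--] → (0.275, -0.78, -0.196723)–(0.275, -0.78, -0.955)  len=0.7583
  (v2,v4,v0) [-+-] → (0.275, -0.160674, -0.955)–(0.275, -0.78, -0.955)  len=0.6193
  (v1,v7,v3) [-+-] → (0.275, 0.160674, 0.955)–(0.275, 0.78, 0.955)  len=0.6193
  (v5,v1,v4) [+-+] → (0.275, -0.78, 0.955)–(0.275, -0.78, -0.196723)  len=1.1517
  (v5,v7,v1) [++-] → (0.275, 0.160674, 0.955)–(0.275, -0.78, 0.955)  len=0.9407
  (v3,v7,v2) [-+-] → (0.275, 0.78, 0.955)–(0.275, 0.78, 0.196723)  len=0.7583
  (v6,v4,v2) [++-] → (0.275, -0.160674, -0.955)–(0.275, 0.78, -0.955)  len=0.9407
  (v2,v7,v6) [-++] → (0.275, 0.78, 0.196723)–(0.275, 0.78, -0.955)  len=1.1517

Chained into 1 loop(s):
  loop 1: 8 segments, perimeter = 6.9400
Total perimeter = 6.940

loops=1 perimeter=6.940


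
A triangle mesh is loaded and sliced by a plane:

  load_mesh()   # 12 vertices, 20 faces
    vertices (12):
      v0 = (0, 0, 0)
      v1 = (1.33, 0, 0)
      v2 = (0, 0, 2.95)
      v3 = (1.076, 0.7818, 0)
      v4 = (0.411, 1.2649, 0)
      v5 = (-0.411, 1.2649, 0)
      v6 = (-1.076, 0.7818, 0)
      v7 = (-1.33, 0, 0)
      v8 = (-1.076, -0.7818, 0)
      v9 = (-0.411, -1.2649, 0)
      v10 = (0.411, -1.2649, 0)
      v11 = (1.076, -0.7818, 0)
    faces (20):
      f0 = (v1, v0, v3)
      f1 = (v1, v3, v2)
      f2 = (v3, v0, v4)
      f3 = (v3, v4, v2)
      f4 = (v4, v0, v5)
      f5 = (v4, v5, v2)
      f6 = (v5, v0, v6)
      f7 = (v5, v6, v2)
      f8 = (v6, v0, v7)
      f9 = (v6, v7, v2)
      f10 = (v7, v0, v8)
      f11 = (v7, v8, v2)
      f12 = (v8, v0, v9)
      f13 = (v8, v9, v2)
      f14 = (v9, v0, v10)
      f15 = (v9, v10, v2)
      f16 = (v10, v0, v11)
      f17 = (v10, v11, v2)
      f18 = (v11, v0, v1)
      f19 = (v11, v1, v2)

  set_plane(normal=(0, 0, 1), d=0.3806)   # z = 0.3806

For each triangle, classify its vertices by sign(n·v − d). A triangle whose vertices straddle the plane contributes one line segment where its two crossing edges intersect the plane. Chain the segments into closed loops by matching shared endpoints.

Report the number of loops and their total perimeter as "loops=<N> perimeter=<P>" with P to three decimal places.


Straddling triangles (10 of 20):
  (v1,v3,v2) [--+] → (0.937178, 0.680935, 0.3806)–(1.15841, 0, 0.3806)  len=0.7160
  (v3,v4,v2) [--+] → (0.357974, 1.10171, 0.3806)–(0.937178, 0.680935, 0.3806)  len=0.7159
  (v4,v5,v2) [--+] → (-0.357974, 1.10171, 0.3806)–(0.357974, 1.10171, 0.3806)  len=0.7159
  (v5,v6,v2) [--+] → (-0.937178, 0.680935, 0.3806)–(-0.357974, 1.10171, 0.3806)  len=0.7159
  (v6,v7,v2) [--+] → (-1.15841, 0, 0.3806)–(-0.937178, 0.680935, 0.3806)  len=0.7160
  (v7,v8,v2) [--+] → (-0.937178, -0.680935, 0.3806)–(-1.15841, 0, 0.3806)  len=0.7160
  (v8,v9,v2) [--+] → (-0.357974, -1.10171, 0.3806)–(-0.937178, -0.680935, 0.3806)  len=0.7159
  (v9,v10,v2) [--+] → (0.357974, -1.10171, 0.3806)–(-0.357974, -1.10171, 0.3806)  len=0.7159
  (v10,v11,v2) [--+] → (0.937178, -0.680935, 0.3806)–(0.357974, -1.10171, 0.3806)  len=0.7159
  (v11,v1,v2) [--+] → (1.15841, 0, 0.3806)–(0.937178, -0.680935, 0.3806)  len=0.7160

Chained into 1 loop(s):
  loop 1: 10 segments, perimeter = 7.1594
Total perimeter = 7.159

loops=1 perimeter=7.159


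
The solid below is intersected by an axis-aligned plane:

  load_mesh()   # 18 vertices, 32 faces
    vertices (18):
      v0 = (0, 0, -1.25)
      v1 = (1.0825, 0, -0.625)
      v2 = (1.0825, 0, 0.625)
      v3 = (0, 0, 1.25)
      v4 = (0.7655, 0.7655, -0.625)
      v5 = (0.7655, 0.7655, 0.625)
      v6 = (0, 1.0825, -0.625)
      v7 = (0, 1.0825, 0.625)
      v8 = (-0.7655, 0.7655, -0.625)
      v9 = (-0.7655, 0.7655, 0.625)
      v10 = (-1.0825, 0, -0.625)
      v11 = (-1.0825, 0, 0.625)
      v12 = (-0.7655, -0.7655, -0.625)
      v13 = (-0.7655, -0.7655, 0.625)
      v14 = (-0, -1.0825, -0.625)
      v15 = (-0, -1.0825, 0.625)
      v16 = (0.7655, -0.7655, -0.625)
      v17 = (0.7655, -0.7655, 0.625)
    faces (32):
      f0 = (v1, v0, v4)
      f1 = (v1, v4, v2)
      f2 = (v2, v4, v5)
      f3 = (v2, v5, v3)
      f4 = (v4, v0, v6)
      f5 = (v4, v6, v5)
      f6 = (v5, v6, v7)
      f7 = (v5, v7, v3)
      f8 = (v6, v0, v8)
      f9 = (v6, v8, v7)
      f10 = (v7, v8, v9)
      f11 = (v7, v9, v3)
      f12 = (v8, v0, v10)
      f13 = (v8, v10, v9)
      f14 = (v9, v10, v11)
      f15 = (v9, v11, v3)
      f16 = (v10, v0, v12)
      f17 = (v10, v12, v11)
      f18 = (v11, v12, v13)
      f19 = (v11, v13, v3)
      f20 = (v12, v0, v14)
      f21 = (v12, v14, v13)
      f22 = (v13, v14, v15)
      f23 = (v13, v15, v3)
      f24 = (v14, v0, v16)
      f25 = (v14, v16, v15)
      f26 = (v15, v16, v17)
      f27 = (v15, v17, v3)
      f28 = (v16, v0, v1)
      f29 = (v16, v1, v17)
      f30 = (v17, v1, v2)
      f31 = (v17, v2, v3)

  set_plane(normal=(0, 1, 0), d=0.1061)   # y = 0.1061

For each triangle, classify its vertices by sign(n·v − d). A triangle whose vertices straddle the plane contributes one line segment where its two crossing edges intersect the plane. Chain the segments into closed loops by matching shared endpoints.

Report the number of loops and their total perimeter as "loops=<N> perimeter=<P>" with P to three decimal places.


Straddling triangles (12 of 32):
  (v1,v0,v4) [--+] → (0.1061, 0.1061, -1.16337)–(1.03856, 0.1061, -0.625)  len=1.0767
  (v1,v4,v2) [-+-] → (1.03856, 0.1061, -0.625)–(1.03856, 0.1061, 0.451747)  len=1.0767
  (v2,v4,v5) [-++] → (1.03856, 0.1061, 0.451747)–(1.03856, 0.1061, 0.625)  len=0.1733
  (v2,v5,v3) [-+-] → (1.03856, 0.1061, 0.625)–(0.1061, 0.1061, 1.16337)  len=1.0767
  (v4,v0,v6) [+-+] → (0.1061, 0.1061, -1.16337)–(0, 0.1061, -1.18874)  len=0.1091
  (v5,v7,v3) [++-] → (0, 0.1061, 1.18874)–(0.1061, 0.1061, 1.16337)  len=0.1091
  (v6,v0,v8) [+-+] → (0, 0.1061, -1.18874)–(-0.1061, 0.1061, -1.16337)  len=0.1091
  (v7,v9,v3) [++-] → (-0.1061, 0.1061, 1.16337)–(0, 0.1061, 1.18874)  len=0.1091
  (v8,v0,v10) [+--] → (-0.1061, 0.1061, -1.16337)–(-1.03856, 0.1061, -0.625)  len=1.0767
  (v8,v10,v9) [+-+] → (-1.03856, 0.1061, -0.625)–(-1.03856, 0.1061, -0.451747)  len=0.1733
  (v9,v10,v11) [+--] → (-1.03856, 0.1061, -0.451747)–(-1.03856, 0.1061, 0.625)  len=1.0767
  (v9,v11,v3) [+--] → (-1.03856, 0.1061, 0.625)–(-0.1061, 0.1061, 1.16337)  len=1.0767

Chained into 1 loop(s):
  loop 1: 12 segments, perimeter = 7.2433
Total perimeter = 7.243

loops=1 perimeter=7.243


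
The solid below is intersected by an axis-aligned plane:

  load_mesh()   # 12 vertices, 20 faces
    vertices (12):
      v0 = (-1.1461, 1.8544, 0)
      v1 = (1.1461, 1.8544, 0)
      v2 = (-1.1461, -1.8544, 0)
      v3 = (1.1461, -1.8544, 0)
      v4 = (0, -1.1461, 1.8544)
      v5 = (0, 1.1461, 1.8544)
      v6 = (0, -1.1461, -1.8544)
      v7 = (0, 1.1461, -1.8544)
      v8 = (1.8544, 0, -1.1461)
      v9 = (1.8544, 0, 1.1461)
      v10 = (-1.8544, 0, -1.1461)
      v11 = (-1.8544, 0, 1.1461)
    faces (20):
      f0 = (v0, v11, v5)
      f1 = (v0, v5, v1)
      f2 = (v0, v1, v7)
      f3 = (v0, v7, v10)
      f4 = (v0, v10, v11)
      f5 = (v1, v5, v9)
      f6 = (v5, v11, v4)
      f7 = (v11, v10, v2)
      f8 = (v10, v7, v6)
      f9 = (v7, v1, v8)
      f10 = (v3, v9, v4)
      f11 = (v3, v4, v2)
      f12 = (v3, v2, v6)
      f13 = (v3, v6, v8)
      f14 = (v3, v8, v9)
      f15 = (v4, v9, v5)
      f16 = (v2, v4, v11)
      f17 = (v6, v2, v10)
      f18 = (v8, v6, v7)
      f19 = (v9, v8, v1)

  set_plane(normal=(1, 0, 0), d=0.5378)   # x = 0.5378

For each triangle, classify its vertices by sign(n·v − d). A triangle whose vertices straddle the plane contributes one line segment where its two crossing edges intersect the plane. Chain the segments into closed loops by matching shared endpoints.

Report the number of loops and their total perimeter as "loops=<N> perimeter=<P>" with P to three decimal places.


loops=1 perimeter=11.230

Straddling triangles (10 of 20):
  (v0,v5,v1) [--+] → (0.5378, 1.47847, 0.984235)–(0.5378, 1.8544, 0)  len=1.0536
  (v0,v1,v7) [-+-] → (0.5378, 1.8544, 0)–(0.5378, 1.47847, -0.984235)  len=1.0536
  (v1,v5,v9) [+-+] → (0.5378, 1.47847, 0.984235)–(0.5378, 0.813716, 1.64898)  len=0.9401
  (v7,v1,v8) [-++] → (0.5378, 1.47847, -0.984235)–(0.5378, 0.813716, -1.64898)  len=0.9401
  (v3,v9,v4) [++-] → (0.5378, -0.813716, 1.64898)–(0.5378, -1.47847, 0.984235)  len=0.9401
  (v3,v4,v2) [+--] → (0.5378, -1.47847, 0.984235)–(0.5378, -1.8544, 0)  len=1.0536
  (v3,v2,v6) [+--] → (0.5378, -1.8544, 0)–(0.5378, -1.47847, -0.984235)  len=1.0536
  (v3,v6,v8) [+-+] → (0.5378, -1.47847, -0.984235)–(0.5378, -0.813716, -1.64898)  len=0.9401
  (v4,v9,v5) [-+-] → (0.5378, -0.813716, 1.64898)–(0.5378, 0.813716, 1.64898)  len=1.6274
  (v8,v6,v7) [+--] → (0.5378, -0.813716, -1.64898)–(0.5378, 0.813716, -1.64898)  len=1.6274

Chained into 1 loop(s):
  loop 1: 10 segments, perimeter = 11.2296
Total perimeter = 11.230


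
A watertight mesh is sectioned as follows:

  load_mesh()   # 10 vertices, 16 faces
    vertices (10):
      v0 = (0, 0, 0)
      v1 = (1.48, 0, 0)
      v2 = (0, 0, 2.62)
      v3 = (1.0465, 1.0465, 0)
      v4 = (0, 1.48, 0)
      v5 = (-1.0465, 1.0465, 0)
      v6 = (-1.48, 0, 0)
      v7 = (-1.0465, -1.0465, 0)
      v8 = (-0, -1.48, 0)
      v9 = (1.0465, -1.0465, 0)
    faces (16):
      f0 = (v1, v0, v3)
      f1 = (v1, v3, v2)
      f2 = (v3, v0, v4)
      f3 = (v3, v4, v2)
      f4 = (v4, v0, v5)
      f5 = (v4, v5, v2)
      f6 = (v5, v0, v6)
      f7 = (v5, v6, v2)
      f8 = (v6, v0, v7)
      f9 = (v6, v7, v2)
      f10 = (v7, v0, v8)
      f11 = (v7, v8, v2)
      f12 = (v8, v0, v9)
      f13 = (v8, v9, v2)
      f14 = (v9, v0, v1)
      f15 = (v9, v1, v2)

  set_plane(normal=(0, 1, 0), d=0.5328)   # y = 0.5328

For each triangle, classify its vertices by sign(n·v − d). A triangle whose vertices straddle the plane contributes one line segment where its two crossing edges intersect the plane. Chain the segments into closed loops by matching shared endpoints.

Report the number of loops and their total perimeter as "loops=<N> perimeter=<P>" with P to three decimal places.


loops=1 perimeter=6.794

Straddling triangles (8 of 16):
  (v1,v0,v3) [--+] → (0.5328, 0.5328, 0)–(1.25929, 0.5328, 0)  len=0.7265
  (v1,v3,v2) [-+-] → (1.25929, 0.5328, 0)–(0.5328, 0.5328, 1.28609)  len=1.4771
  (v3,v0,v4) [+-+] → (0.5328, 0.5328, 0)–(0, 0.5328, 0)  len=0.5328
  (v3,v4,v2) [++-] → (0, 0.5328, 1.6768)–(0.5328, 0.5328, 1.28609)  len=0.6607
  (v4,v0,v5) [+-+] → (0, 0.5328, 0)–(-0.5328, 0.5328, 0)  len=0.5328
  (v4,v5,v2) [++-] → (-0.5328, 0.5328, 1.28609)–(0, 0.5328, 1.6768)  len=0.6607
  (v5,v0,v6) [+--] → (-0.5328, 0.5328, 0)–(-1.25929, 0.5328, 0)  len=0.7265
  (v5,v6,v2) [+--] → (-1.25929, 0.5328, 0)–(-0.5328, 0.5328, 1.28609)  len=1.4771

Chained into 1 loop(s):
  loop 1: 8 segments, perimeter = 6.7942
Total perimeter = 6.794
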